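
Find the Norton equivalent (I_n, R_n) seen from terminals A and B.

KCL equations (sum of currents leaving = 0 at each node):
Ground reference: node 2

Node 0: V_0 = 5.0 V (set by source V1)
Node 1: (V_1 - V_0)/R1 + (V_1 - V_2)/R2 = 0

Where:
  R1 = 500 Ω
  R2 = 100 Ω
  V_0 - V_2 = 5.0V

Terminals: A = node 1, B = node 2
Find the Thévenin equivalent first; then I_n = V_th/R_th and R_n = R_th.
Step 1 — V_th is the open-circuit voltage V_A - V_B (nothing connected across the terminals).
Nodal analysis, taking node 2 as the 0 V reference.
Source V1 fixes V_0 = 5 V.
KCL at each unknown node (sum of currents leaving = 0; resistances in Ω):
  Node 1: (V_1 - 5)/500 + (V_1 - 0)/100 = 0
Collecting terms: 0.012 × V_1 = 0.01  =>  V_1 = 0.8333 V
V_th = V_1 - V_2 = 0.8333 - 0 = 0.8333 V
Step 2 — R_th: zero the source — replace V1 by a short circuit (node 2 merges into node 0) — and find the resistance seen between A (node 1) and B (node 0).
Reduce the network between node 1 (A) and node 0 (B) by series/parallel combination:
  Rp1 = R1 ‖ R2 (parallel, both between nodes 0 and 1) = 1/(1/500 + 1/100) = 83.33 Ω
R_th = 83.33 Ω
I_n = V_th/R_th = 0.8333/83.33 = 0.01 A, and R_n = R_th = 83.33 Ω

Final answer: I_n = 0.01 A, R_n = 83.33 Ω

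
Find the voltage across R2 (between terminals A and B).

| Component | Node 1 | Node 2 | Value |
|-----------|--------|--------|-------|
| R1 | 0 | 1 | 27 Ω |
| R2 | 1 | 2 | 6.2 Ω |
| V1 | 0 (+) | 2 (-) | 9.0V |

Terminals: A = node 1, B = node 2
R1 and R2 are in series across V1 (node 0 → node 1 → node 2), and the output A–B is taken across R2, so this is a voltage divider.
Series current: I = V1/(R1 + R2) = 9/(27 + 6.2) = 9/33.2 = 0.2711 A
V_R2 = I × R2 = V1 × R2/(R1 + R2) = 9 × 6.2/33.2 = 1.681 V

Final answer: 1.681 V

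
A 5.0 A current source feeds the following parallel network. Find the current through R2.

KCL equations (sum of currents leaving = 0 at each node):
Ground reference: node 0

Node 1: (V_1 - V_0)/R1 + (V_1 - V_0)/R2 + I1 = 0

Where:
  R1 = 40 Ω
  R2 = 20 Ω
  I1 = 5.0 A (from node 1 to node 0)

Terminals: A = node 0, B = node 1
All resistors sit directly between nodes 0 and 1, so they are in parallel and share one voltage V; the full source current 5 A splits among them.
1/R_par = 1/40 + 1/20 = 0.075 S  =>  R_par = 13.33 Ω
V = I × R_par = 5 × 13.33 = 66.67 V
I_R2 = V/R2 = 66.67/20 = 3.333 A

Final answer: 3.333 A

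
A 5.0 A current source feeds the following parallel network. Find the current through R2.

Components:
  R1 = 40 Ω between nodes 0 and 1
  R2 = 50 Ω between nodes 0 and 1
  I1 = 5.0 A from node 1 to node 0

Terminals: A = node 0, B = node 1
All resistors sit directly between nodes 0 and 1, so they are in parallel and share one voltage V; the full source current 5 A splits among them.
1/R_par = 1/40 + 1/50 = 0.045 S  =>  R_par = 22.22 Ω
V = I × R_par = 5 × 22.22 = 111.1 V
I_R2 = V/R2 = 111.1/50 = 2.222 A

Final answer: 2.222 A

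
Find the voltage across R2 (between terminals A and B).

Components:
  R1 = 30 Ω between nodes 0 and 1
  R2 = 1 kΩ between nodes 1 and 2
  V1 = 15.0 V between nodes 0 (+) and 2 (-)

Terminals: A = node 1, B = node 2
R1 and R2 are in series across V1 (node 0 → node 1 → node 2), and the output A–B is taken across R2, so this is a voltage divider.
Series current: I = V1/(R1 + R2) = 15/(30 + 1000) = 15/1030 = 0.01456 A
V_R2 = I × R2 = V1 × R2/(R1 + R2) = 15 × 1000/1030 = 14.56 V

Final answer: 14.56 V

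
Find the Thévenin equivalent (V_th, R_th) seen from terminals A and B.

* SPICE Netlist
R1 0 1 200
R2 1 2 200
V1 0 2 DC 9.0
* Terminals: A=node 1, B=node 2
Step 1 — V_th is the open-circuit voltage V_A - V_B (nothing connected across the terminals).
Nodal analysis, taking node 2 as the 0 V reference.
Source V1 fixes V_0 = 9 V.
KCL at each unknown node (sum of currents leaving = 0; resistances in Ω):
  Node 1: (V_1 - 9)/200 + (V_1 - 0)/200 = 0
Collecting terms: 0.01 × V_1 = 0.045  =>  V_1 = 4.5 V
V_th = V_1 - V_2 = 4.5 - 0 = 4.5 V
Step 2 — R_th: zero the source — replace V1 by a short circuit (node 2 merges into node 0) — and find the resistance seen between A (node 1) and B (node 0).
Reduce the network between node 1 (A) and node 0 (B) by series/parallel combination:
  Rp1 = R1 ‖ R2 (parallel, both between nodes 0 and 1) = 1/(1/200 + 1/200) = 100 Ω
R_th = 100 Ω

Final answer: V_th = 4.5 V, R_th = 100 Ω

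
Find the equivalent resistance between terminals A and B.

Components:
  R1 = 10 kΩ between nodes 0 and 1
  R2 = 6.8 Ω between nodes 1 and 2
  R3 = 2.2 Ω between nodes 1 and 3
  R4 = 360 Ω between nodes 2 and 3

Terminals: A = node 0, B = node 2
Reduce the network between node 0 (A) and node 2 (B) by series/parallel combination:
  Rs1 = R3 + R4 (series, joined only at node 3) = 2.2 + 360 = 362.2 Ω
  Rp1 = R2 ‖ Rs1 (parallel, both between nodes 1 and 2) = 1/(1/6.8 + 1/362.2) = 6.675 Ω
  Rs2 = R1 + Rp1 (series, joined only at node 1) = 10000 + 6.675 = 10010 Ω
R_eq = 10.01 kΩ

Final answer: 10.01 kΩ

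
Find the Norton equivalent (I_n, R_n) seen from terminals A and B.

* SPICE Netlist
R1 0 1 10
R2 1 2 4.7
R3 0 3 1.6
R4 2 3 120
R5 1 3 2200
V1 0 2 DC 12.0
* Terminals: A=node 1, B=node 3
Find the Thévenin equivalent first; then I_n = V_th/R_th and R_n = R_th.
Step 1 — V_th is the open-circuit voltage V_A - V_B (nothing connected across the terminals).
Nodal analysis, taking node 2 as the 0 V reference.
Source V1 fixes V_0 = 12 V.
KCL at each unknown node (sum of currents leaving = 0; resistances in Ω):
  Node 1: (V_1 - 12)/10 + (V_1 - 0)/4.7 + (V_1 - V_3)/2200 = 0
  Node 3: (V_3 - 12)/1.6 + (V_3 - 0)/120 + (V_3 - V_1)/2200 = 0
Collecting terms (coefficients in siemens):
  0.3132·V_1 - 0.0004545·V_3 = 1.2
  0.6338·V_3 - 0.0004545·V_1 = 7.5
Determinant D = (0.3132)(0.6338) - (-0.0004545)(-0.0004545) = 0.1985
V_1 = [(1.2)(0.6338) - (-0.0004545)(7.5)]/D = 3.848 V
V_3 = [(0.3132)(7.5) - (1.2)(-0.0004545)]/D = 11.84 V
V_th = V_1 - V_3 = 3.848 - 11.84 = -7.988 V
Step 2 — R_th: zero the source — replace V1 by a short circuit (node 2 merges into node 0) — and find the resistance seen between A (node 1) and B (node 3).
Reduce the network between node 1 (A) and node 3 (B) by series/parallel combination:
  Rp1 = R1 ‖ R2 (parallel, both between nodes 0 and 1) = 1/(1/10 + 1/4.7) = 3.197 Ω
  Rp2 = R3 ‖ R4 (parallel, both between nodes 0 and 3) = 1/(1/1.6 + 1/120) = 1.579 Ω
  Rs1 = Rp1 + Rp2 (series, joined only at node 0) = 3.197 + 1.579 = 4.776 Ω
  Rp3 = R5 ‖ Rs1 (parallel, both between nodes 1 and 3) = 1/(1/2200 + 1/4.776) = 4.766 Ω
R_th = 4.766 Ω
I_n = V_th/R_th = -7.988/4.766 = -1.676 A, and R_n = R_th = 4.766 Ω

Final answer: I_n = -1.676 A, R_n = 4.766 Ω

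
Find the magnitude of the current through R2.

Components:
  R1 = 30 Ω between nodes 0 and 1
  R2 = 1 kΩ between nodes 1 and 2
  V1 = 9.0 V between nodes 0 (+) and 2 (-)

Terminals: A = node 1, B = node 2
Nodal analysis, taking node 2 as the 0 V reference.
Source V1 fixes V_0 = 9 V.
KCL at each unknown node (sum of currents leaving = 0; resistances in Ω):
  Node 1: (V_1 - 9)/30 + (V_1 - 0)/1000 = 0
Collecting terms: 0.03433 × V_1 = 0.3  =>  V_1 = 8.738 V
I_R2 = (V_1 - V_2)/R2 = (8.738 - 0)/1000 = 0.008738 A
|I_R2| = 0.008738 A

Final answer: |I_R2| = 0.008738 A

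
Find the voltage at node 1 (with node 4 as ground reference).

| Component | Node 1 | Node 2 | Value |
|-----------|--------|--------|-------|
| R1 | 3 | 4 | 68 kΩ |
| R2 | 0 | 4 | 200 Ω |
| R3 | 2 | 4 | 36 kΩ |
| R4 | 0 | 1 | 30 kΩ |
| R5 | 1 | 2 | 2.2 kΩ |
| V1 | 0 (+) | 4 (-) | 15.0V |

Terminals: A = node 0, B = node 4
Nodal analysis, taking node 4 as the 0 V reference.
Source V1 fixes V_0 = 15 V.
KCL at each unknown node (sum of currents leaving = 0; resistances in Ω):
  Node 1: (V_1 - 15)/30000 + (V_1 - V_2)/2200 = 0
  Node 2: (V_2 - 0)/36000 + (V_2 - V_1)/2200 = 0
  Node 3: (V_3 - 0)/68000 = 0
Collecting terms (coefficients in siemens):
  0.0004879·V_1 - 0.0004545·V_2 = 0.0005
  0.0004823·V_2 - 0.0004545·V_1 = 0
  0.00001471·V_3 = 0
Solving these 3 simultaneous equations (Gaussian elimination) gives:
  V_1 = 8.402 V, V_2 = 7.918 V, V_3 = 0 V
The requested potential is V_1 = 8.402 V.

Final answer: V_1 = 8.402 V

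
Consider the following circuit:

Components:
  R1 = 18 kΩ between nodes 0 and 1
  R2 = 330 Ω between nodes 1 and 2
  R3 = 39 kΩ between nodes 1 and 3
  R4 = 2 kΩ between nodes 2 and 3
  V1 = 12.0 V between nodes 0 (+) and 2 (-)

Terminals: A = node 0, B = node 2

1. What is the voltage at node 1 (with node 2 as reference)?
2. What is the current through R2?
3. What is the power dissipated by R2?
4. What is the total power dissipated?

Nodal analysis, taking node 2 as the 0 V reference.
Source V1 fixes V_0 = 12 V.
KCL at each unknown node (sum of currents leaving = 0; resistances in Ω):
  Node 1: (V_1 - 12)/18000 + (V_1 - 0)/330 + (V_1 - V_3)/39000 = 0
  Node 3: (V_3 - V_1)/39000 + (V_3 - 0)/2000 = 0
Collecting terms (coefficients in siemens):
  0.003111·V_1 - 0.00002564·V_3 = 0.0006667
  0.0005256·V_3 - 0.00002564·V_1 = 0
Determinant D = (0.003111)(0.0005256) - (-0.00002564)(-0.00002564) = 0.000001635
V_1 = [(0.0006667)(0.0005256) - (-0.00002564)(0)]/D = 0.2143 V
V_3 = [(0.003111)(0) - (0.0006667)(-0.00002564)]/D = 0.01046 V
Part 1:
  Read off the nodal solution: V_1 = 0.2143 V
Part 2:
  I_R2 = (V_1 - V_2)/R2 = (0.2143 - 0)/330 = 0.0006495 A
  Magnitude: I_R2 = 0.0006495 A
Part 3:
  I_R2 = (V_1 - V_2)/R2 = (0.2143 - 0)/330 = 0.0006495 A
  P_R2 = I_R2² × R2 = (0.0006495)² × 330 = 0.0001392 W
Part 4:
  Power in each resistor, P = (ΔV)²/R:
    P_R1 = (12 - 0.2143)²/18000 = 0.007717 W
    P_R2 = (0.2143 - 0)²/330 = 0.0001392 W
    P_R3 = (0.2143 - 0.01046)²/39000 = 0.000001066 W
    P_R4 = (0 - 0.01046)²/2000 = 0.00000005466 W
  P_total = P_R1 + P_R2 + P_R3 + P_R4 = 0.007857 W

Final answers:
1. V_1 = 0.2143 V
2. I_R2 = 0.0006495 A
3. P_R2 = 0.0001392 W
4. P_total = 0.007857 W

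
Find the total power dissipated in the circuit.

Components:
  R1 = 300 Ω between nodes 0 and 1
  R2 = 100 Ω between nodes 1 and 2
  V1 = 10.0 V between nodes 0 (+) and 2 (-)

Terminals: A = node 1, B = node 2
Nodal analysis, taking node 2 as the 0 V reference.
Source V1 fixes V_0 = 10 V.
KCL at each unknown node (sum of currents leaving = 0; resistances in Ω):
  Node 1: (V_1 - 10)/300 + (V_1 - 0)/100 = 0
Collecting terms: 0.01333 × V_1 = 0.03333  =>  V_1 = 2.5 V
Power in each resistor, P = (ΔV)²/R:
  P_R1 = (10 - 2.5)²/300 = 0.1875 W
  P_R2 = (2.5 - 0)²/100 = 0.0625 W
P_total = P_R1 + P_R2 = 0.25 W

Final answer: 0.25 W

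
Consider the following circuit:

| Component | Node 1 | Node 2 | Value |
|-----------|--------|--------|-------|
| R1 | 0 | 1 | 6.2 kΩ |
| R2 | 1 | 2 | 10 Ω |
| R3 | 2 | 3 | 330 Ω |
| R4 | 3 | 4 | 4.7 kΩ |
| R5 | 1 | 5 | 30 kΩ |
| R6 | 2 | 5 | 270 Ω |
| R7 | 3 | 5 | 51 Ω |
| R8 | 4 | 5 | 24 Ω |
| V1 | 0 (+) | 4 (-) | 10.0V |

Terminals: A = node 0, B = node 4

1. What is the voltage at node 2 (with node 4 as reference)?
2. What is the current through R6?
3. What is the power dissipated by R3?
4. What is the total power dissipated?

Nodal analysis, taking node 4 as the 0 V reference.
Source V1 fixes V_0 = 10 V.
KCL at each unknown node (sum of currents leaving = 0; resistances in Ω):
  Node 1: (V_1 - 10)/6200 + (V_1 - V_2)/10 + (V_1 - V_5)/30000 = 0
  Node 2: (V_2 - V_1)/10 + (V_2 - V_3)/330 + (V_2 - V_5)/270 = 0
  Node 3: (V_3 - V_2)/330 + (V_3 - 0)/4700 + (V_3 - V_5)/51 = 0
  Node 5: (V_5 - V_1)/30000 + (V_5 - V_2)/270 + (V_5 - V_3)/51 + (V_5 - 0)/24 = 0
Collecting terms (coefficients in siemens):
  0.1002·V_1 - 0.1·V_2 - 0.00003333·V_5 = 0.001613
  0.1067·V_2 - 0.1·V_1 - 0.00303·V_3 - 0.003704·V_5 = 0
  0.02285·V_3 - 0.00303·V_2 - 0.01961·V_5 = 0
  0.06501·V_5 - 0.00003333·V_1 - 0.003704·V_2 - 0.01961·V_3 = 0
Solving these 4 simultaneous equations (Gaussian elimination) gives:
  V_1 = 0.2983 V, V_2 = 0.2828 V, V_3 = 0.06942 V, V_5 = 0.0372 V
Part 1:
  Read off the nodal solution: V_2 = 0.2828 V
Part 2:
  I_R6 = (V_2 - V_5)/R6 = (0.2828 - 0.0372)/270 = 0.0009095 A
  Magnitude: I_R6 = 0.0009095 A
Part 3:
  I_R3 = (V_2 - V_3)/R3 = (0.2828 - 0.06942)/330 = 0.0006465 A
  P_R3 = I_R3² × R3 = (0.0006465)² × 330 = 0.0001379 W
Part 4:
  Power in each resistor, P = (ΔV)²/R:
    P_R1 = (10 - 0.2983)²/6200 = 0.01518 W
    P_R2 = (0.2983 - 0.2828)²/10 = 0.00002421 W
    P_R3 = (0.2828 - 0.06942)²/330 = 0.0001379 W
    P_R4 = (0.06942 - 0)²/4700 = 0.000001025 W
    P_R5 = (0.2983 - 0.0372)²/30000 = 0.000002273 W
    P_R6 = (0.2828 - 0.0372)²/270 = 0.0002234 W
    P_R7 = (0.06942 - 0.0372)²/51 = 0.00002036 W
    P_R8 = (0 - 0.0372)²/24 = 0.00005766 W
  P_total = P_R1 + P_R2 + P_R3 + P_R4 + P_R5 + P_R6 + P_R7 + P_R8 = 0.01565 W

Final answers:
1. V_2 = 0.2828 V
2. I_R6 = 0.0009095 A
3. P_R3 = 0.0001379 W
4. P_total = 0.01565 W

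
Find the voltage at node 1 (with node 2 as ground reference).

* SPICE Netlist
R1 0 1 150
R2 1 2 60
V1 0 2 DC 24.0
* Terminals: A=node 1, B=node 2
Nodal analysis, taking node 2 as the 0 V reference.
Source V1 fixes V_0 = 24 V.
KCL at each unknown node (sum of currents leaving = 0; resistances in Ω):
  Node 1: (V_1 - 24)/150 + (V_1 - 0)/60 = 0
Collecting terms: 0.02333 × V_1 = 0.16  =>  V_1 = 6.857 V
The requested potential is V_1 = 6.857 V.

Final answer: V_1 = 6.857 V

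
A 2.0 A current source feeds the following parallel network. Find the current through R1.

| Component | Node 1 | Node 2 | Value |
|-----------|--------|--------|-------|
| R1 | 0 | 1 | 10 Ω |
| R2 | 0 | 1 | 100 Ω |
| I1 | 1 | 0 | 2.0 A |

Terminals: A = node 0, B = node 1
All resistors sit directly between nodes 0 and 1, so they are in parallel and share one voltage V; the full source current 2 A splits among them.
1/R_par = 1/10 + 1/100 = 0.11 S  =>  R_par = 9.091 Ω
V = I × R_par = 2 × 9.091 = 18.18 V
I_R1 = V/R1 = 18.18/10 = 1.818 A

Final answer: 1.818 A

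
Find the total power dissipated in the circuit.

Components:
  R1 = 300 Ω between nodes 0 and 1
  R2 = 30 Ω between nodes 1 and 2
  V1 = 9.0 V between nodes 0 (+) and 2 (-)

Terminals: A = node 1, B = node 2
Nodal analysis, taking node 2 as the 0 V reference.
Source V1 fixes V_0 = 9 V.
KCL at each unknown node (sum of currents leaving = 0; resistances in Ω):
  Node 1: (V_1 - 9)/300 + (V_1 - 0)/30 = 0
Collecting terms: 0.03667 × V_1 = 0.03  =>  V_1 = 0.8182 V
Power in each resistor, P = (ΔV)²/R:
  P_R1 = (9 - 0.8182)²/300 = 0.2231 W
  P_R2 = (0.8182 - 0)²/30 = 0.02231 W
P_total = P_R1 + P_R2 = 0.2455 W

Final answer: 0.2455 W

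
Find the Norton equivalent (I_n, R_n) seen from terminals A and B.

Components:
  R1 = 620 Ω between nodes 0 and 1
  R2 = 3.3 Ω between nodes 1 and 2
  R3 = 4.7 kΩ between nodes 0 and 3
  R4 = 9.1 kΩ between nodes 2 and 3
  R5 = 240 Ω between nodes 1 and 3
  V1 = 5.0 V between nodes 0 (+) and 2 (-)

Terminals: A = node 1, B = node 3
Find the Thévenin equivalent first; then I_n = V_th/R_th and R_n = R_th.
Step 1 — V_th is the open-circuit voltage V_A - V_B (nothing connected across the terminals).
Nodal analysis, taking node 2 as the 0 V reference.
Source V1 fixes V_0 = 5 V.
KCL at each unknown node (sum of currents leaving = 0; resistances in Ω):
  Node 1: (V_1 - 5)/620 + (V_1 - 0)/3.3 + (V_1 - V_3)/240 = 0
  Node 3: (V_3 - 5)/4700 + (V_3 - 0)/9100 + (V_3 - V_1)/240 = 0
Collecting terms (coefficients in siemens):
  0.3088·V_1 - 0.004167·V_3 = 0.008065
  0.004489·V_3 - 0.004167·V_1 = 0.001064
Determinant D = (0.3088)(0.004489) - (-0.004167)(-0.004167) = 0.001369
V_1 = [(0.008065)(0.004489) - (-0.004167)(0.001064)]/D = 0.02968 V
V_3 = [(0.3088)(0.001064) - (0.008065)(-0.004167)]/D = 0.2645 V
V_th = V_1 - V_3 = 0.02968 - 0.2645 = -0.2348 V
Step 2 — R_th: zero the source — replace V1 by a short circuit (node 2 merges into node 0) — and find the resistance seen between A (node 1) and B (node 3).
Reduce the network between node 1 (A) and node 3 (B) by series/parallel combination:
  Rp1 = R1 ‖ R2 (parallel, both between nodes 0 and 1) = 1/(1/620 + 1/3.3) = 3.283 Ω
  Rp2 = R3 ‖ R4 (parallel, both between nodes 0 and 3) = 1/(1/4700 + 1/9100) = 3099 Ω
  Rs1 = Rp1 + Rp2 (series, joined only at node 0) = 3.283 + 3099 = 3103 Ω
  Rp3 = R5 ‖ Rs1 (parallel, both between nodes 1 and 3) = 1/(1/240 + 1/3103) = 222.8 Ω
R_th = 222.8 Ω
I_n = V_th/R_th = -0.2348/222.8 = -0.001054 A, and R_n = R_th = 222.8 Ω

Final answer: I_n = -0.001054 A, R_n = 222.8 Ω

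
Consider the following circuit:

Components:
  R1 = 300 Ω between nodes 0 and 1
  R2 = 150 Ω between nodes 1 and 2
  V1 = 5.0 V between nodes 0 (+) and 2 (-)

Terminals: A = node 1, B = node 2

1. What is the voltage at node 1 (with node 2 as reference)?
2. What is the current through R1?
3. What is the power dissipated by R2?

Nodal analysis, taking node 2 as the 0 V reference.
Source V1 fixes V_0 = 5 V.
KCL at each unknown node (sum of currents leaving = 0; resistances in Ω):
  Node 1: (V_1 - 5)/300 + (V_1 - 0)/150 = 0
Collecting terms: 0.01 × V_1 = 0.01667  =>  V_1 = 1.667 V
Part 1:
  Read off the nodal solution: V_1 = 1.667 V
Part 2:
  I_R1 = (V_0 - V_1)/R1 = (5 - 1.667)/300 = 0.01111 A
  Magnitude: I_R1 = 0.01111 A
Part 3:
  I_R2 = (V_1 - V_2)/R2 = (1.667 - 0)/150 = 0.01111 A
  P_R2 = I_R2² × R2 = (0.01111)² × 150 = 0.01852 W

Final answers:
1. V_1 = 1.667 V
2. I_R1 = 0.01111 A
3. P_R2 = 0.01852 W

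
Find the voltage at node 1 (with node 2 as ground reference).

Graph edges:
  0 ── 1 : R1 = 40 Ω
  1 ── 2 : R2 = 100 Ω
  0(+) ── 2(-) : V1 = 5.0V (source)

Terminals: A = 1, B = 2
Nodal analysis, taking node 2 as the 0 V reference.
Source V1 fixes V_0 = 5 V.
KCL at each unknown node (sum of currents leaving = 0; resistances in Ω):
  Node 1: (V_1 - 5)/40 + (V_1 - 0)/100 = 0
Collecting terms: 0.035 × V_1 = 0.125  =>  V_1 = 3.571 V
The requested potential is V_1 = 3.571 V.

Final answer: V_1 = 3.571 V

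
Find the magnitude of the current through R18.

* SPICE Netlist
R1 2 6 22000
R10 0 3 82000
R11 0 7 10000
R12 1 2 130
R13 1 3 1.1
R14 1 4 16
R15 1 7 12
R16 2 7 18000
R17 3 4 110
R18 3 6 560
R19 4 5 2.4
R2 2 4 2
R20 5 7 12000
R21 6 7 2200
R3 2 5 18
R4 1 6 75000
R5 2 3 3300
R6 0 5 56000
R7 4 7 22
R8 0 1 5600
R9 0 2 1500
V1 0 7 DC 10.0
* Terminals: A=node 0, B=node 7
Nodal analysis, taking node 7 as the 0 V reference.
Source V1 fixes V_0 = 10 V.
KCL at each unknown node (sum of currents leaving = 0; resistances in Ω):
  Node 1: (V_1 - V_6)/75000 + (V_1 - 10)/5600 + (V_1 - V_2)/130 + (V_1 - V_3)/1.1 + (V_1 - V_4)/16 + (V_1 - 0)/12 = 0
  Node 2: (V_2 - V_6)/22000 + (V_2 - V_4)/2 + (V_2 - V_5)/18 + (V_2 - V_3)/3300 + (V_2 - 10)/1500 + (V_2 - V_1)/130 + (V_2 - 0)/18000 = 0
  Node 3: (V_3 - V_2)/3300 + (V_3 - 10)/82000 + (V_3 - V_1)/1.1 + (V_3 - V_4)/110 + (V_3 - V_6)/560 = 0
  Node 4: (V_4 - V_2)/2 + (V_4 - 0)/22 + (V_4 - V_1)/16 + (V_4 - V_3)/110 + (V_4 - V_5)/2.4 = 0
  Node 5: (V_5 - V_2)/18 + (V_5 - 10)/56000 + (V_5 - V_4)/2.4 + (V_5 - 0)/12000 = 0
  Node 6: (V_6 - V_2)/22000 + (V_6 - V_1)/75000 + (V_6 - V_3)/560 + (V_6 - 0)/2200 = 0
Collecting terms (coefficients in siemens):
  1.063·V_1 - 0.007692·V_2 - 0.9091·V_3 - 0.0625·V_4 - 0.00001333·V_6 = 0.001786
  0.5643·V_2 - 0.007692·V_1 - 0.000303·V_3 - 0.5·V_4 - 0.05556·V_5 - 0.00004545·V_6 = 0.006667
  0.9203·V_3 - 0.9091·V_1 - 0.000303·V_2 - 0.009091·V_4 - 0.001786·V_6 = 0.000122
  1.034·V_4 - 0.0625·V_1 - 0.5·V_2 - 0.009091·V_3 - 0.4167·V_5 = 0
  0.4723·V_5 - 0.05556·V_2 - 0.4167·V_4 = 0.0001786
  0.002299·V_6 - 0.00001333·V_1 - 0.00004545·V_2 - 0.001786·V_3 = 0
Solving these 6 simultaneous equations (Gaussian elimination) gives:
  V_1 = 0.05535 V, V_2 = 0.1 V, V_3 = 0.05581 V, V_4 = 0.08861 V
  V_5 = 0.09031 V, V_6 = 0.04564 V
I_R18 = (V_3 - V_6)/R18 = (0.05581 - 0.04564)/560 = 0.00001815 A
|I_R18| = 0.00001815 A

Final answer: |I_R18| = 1.815e-05 A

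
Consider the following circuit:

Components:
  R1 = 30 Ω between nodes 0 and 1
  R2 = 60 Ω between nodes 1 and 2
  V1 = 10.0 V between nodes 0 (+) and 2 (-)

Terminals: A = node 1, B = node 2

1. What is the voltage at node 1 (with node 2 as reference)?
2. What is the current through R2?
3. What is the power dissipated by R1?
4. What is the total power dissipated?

Nodal analysis, taking node 2 as the 0 V reference.
Source V1 fixes V_0 = 10 V.
KCL at each unknown node (sum of currents leaving = 0; resistances in Ω):
  Node 1: (V_1 - 10)/30 + (V_1 - 0)/60 = 0
Collecting terms: 0.05 × V_1 = 0.3333  =>  V_1 = 6.667 V
Part 1:
  Read off the nodal solution: V_1 = 6.667 V
Part 2:
  I_R2 = (V_1 - V_2)/R2 = (6.667 - 0)/60 = 0.1111 A
  Magnitude: I_R2 = 0.1111 A
Part 3:
  I_R1 = (V_0 - V_1)/R1 = (10 - 6.667)/30 = 0.1111 A
  P_R1 = I_R1² × R1 = (0.1111)² × 30 = 0.3704 W
Part 4:
  Power in each resistor, P = (ΔV)²/R:
    P_R1 = (10 - 6.667)²/30 = 0.3704 W
    P_R2 = (6.667 - 0)²/60 = 0.7407 W
  P_total = P_R1 + P_R2 = 1.111 W

Final answers:
1. V_1 = 6.667 V
2. I_R2 = 0.1111 A
3. P_R1 = 0.3704 W
4. P_total = 1.111 W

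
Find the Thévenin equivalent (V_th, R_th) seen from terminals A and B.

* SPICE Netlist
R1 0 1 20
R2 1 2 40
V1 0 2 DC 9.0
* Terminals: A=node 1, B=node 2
Step 1 — V_th is the open-circuit voltage V_A - V_B (nothing connected across the terminals).
Nodal analysis, taking node 2 as the 0 V reference.
Source V1 fixes V_0 = 9 V.
KCL at each unknown node (sum of currents leaving = 0; resistances in Ω):
  Node 1: (V_1 - 9)/20 + (V_1 - 0)/40 = 0
Collecting terms: 0.075 × V_1 = 0.45  =>  V_1 = 6 V
V_th = V_1 - V_2 = 6 - 0 = 6 V
Step 2 — R_th: zero the source — replace V1 by a short circuit (node 2 merges into node 0) — and find the resistance seen between A (node 1) and B (node 0).
Reduce the network between node 1 (A) and node 0 (B) by series/parallel combination:
  Rp1 = R1 ‖ R2 (parallel, both between nodes 0 and 1) = 1/(1/20 + 1/40) = 13.33 Ω
R_th = 13.33 Ω

Final answer: V_th = 6 V, R_th = 13.33 Ω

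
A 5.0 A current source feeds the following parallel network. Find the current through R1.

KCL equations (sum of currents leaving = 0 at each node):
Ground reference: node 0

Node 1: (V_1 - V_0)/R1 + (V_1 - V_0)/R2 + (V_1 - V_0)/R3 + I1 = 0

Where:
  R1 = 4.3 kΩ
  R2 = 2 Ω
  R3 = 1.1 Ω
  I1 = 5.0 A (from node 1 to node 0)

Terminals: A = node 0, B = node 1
All resistors sit directly between nodes 0 and 1, so they are in parallel and share one voltage V; the full source current 5 A splits among them.
1/R_par = 1/4300 + 1/2 + 1/1.1 = 1.409 S  =>  R_par = 0.7096 Ω
V = I × R_par = 5 × 0.7096 = 3.548 V
I_R1 = V/R1 = 3.548/4300 = 0.0008251 A

Final answer: 0.0008251 A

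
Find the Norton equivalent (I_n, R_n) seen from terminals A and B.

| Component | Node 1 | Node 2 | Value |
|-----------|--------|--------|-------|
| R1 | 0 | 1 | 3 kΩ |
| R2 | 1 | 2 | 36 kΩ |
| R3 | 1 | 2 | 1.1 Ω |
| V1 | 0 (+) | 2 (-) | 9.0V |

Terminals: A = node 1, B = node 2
Find the Thévenin equivalent first; then I_n = V_th/R_th and R_n = R_th.
Step 1 — V_th is the open-circuit voltage V_A - V_B (nothing connected across the terminals).
Nodal analysis, taking node 2 as the 0 V reference.
Source V1 fixes V_0 = 9 V.
KCL at each unknown node (sum of currents leaving = 0; resistances in Ω):
  Node 1: (V_1 - 9)/3000 + (V_1 - 0)/36000 + (V_1 - 0)/1.1 = 0
Collecting terms: 0.9095 × V_1 = 0.003  =>  V_1 = 0.003299 V
V_th = V_1 - V_2 = 0.003299 - 0 = 0.003299 V
Step 2 — R_th: zero the source — replace V1 by a short circuit (node 2 merges into node 0) — and find the resistance seen between A (node 1) and B (node 0).
Reduce the network between node 1 (A) and node 0 (B) by series/parallel combination:
  Rp1 = R1 ‖ R2 ‖ R3 (parallel, all between nodes 0 and 1) = 1/(1/3000 + 1/36000 + 1/1.1) = 1.1 Ω
R_th = 1.1 Ω
I_n = V_th/R_th = 0.003299/1.1 = 0.003 A, and R_n = R_th = 1.1 Ω

Final answer: I_n = 0.003 A, R_n = 1.1 Ω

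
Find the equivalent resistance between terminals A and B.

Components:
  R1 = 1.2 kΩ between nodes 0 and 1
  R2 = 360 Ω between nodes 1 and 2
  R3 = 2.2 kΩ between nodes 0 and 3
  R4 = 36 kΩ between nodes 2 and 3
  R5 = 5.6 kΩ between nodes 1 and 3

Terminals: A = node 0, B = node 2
The network is not a plain series/parallel combination. Inject a 1 A test current into terminal A (node 0) and return it from terminal B (node 2); then R_eq = V_A / (1 A).
Nodal analysis, taking node 2 as the 0 V reference.
Current source I_test pushes 1 A into node 0 and draws it out of node 2.
KCL at each unknown node (sum of currents leaving = 0; resistances in Ω):
  Node 0: (V_0 - V_1)/1200 + (V_0 - V_3)/2200 - 1 = 0
  Node 1: (V_1 - V_0)/1200 + (V_1 - 0)/360 + (V_1 - V_3)/5600 = 0
  Node 3: (V_3 - V_0)/2200 + (V_3 - V_1)/5600 + (V_3 - 0)/36000 = 0
Collecting terms (coefficients in siemens):
  0.001288·V_0 - 0.0008333·V_1 - 0.0004545·V_3 = 1
  0.00379·V_1 - 0.0008333·V_0 - 0.0001786·V_3 = 0
  0.0006609·V_3 - 0.0004545·V_0 - 0.0001786·V_1 = 0
Solving these 3 simultaneous equations (Gaussian elimination) gives:
  V_0 = 1368 V, V_1 = 349.6 V, V_3 = 1035 V
R_eq = V_0 / 1 A = 1368 Ω = 1.368 kΩ

Final answer: 1.368 kΩ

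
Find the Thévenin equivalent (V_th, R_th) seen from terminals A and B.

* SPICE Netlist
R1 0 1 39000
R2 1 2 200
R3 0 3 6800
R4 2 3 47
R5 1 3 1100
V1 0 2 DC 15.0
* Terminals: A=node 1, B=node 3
Step 1 — V_th is the open-circuit voltage V_A - V_B (nothing connected across the terminals).
Nodal analysis, taking node 2 as the 0 V reference.
Source V1 fixes V_0 = 15 V.
KCL at each unknown node (sum of currents leaving = 0; resistances in Ω):
  Node 1: (V_1 - 15)/39000 + (V_1 - 0)/200 + (V_1 - V_3)/1100 = 0
  Node 3: (V_3 - 15)/6800 + (V_3 - 0)/47 + (V_3 - V_1)/1100 = 0
Collecting terms (coefficients in siemens):
  0.005935·V_1 - 0.0009091·V_3 = 0.0003846
  0.02233·V_3 - 0.0009091·V_1 = 0.002206
Determinant D = (0.005935)(0.02233) - (-0.0009091)(-0.0009091) = 0.0001317
V_1 = [(0.0003846)(0.02233) - (-0.0009091)(0.002206)]/D = 0.08044 V
V_3 = [(0.005935)(0.002206) - (0.0003846)(-0.0009091)]/D = 0.102 V
V_th = V_1 - V_3 = 0.08044 - 0.102 = -0.02161 V
Step 2 — R_th: zero the source — replace V1 by a short circuit (node 2 merges into node 0) — and find the resistance seen between A (node 1) and B (node 3).
Reduce the network between node 1 (A) and node 3 (B) by series/parallel combination:
  Rp1 = R1 ‖ R2 (parallel, both between nodes 0 and 1) = 1/(1/39000 + 1/200) = 199 Ω
  Rp2 = R3 ‖ R4 (parallel, both between nodes 0 and 3) = 1/(1/6800 + 1/47) = 46.68 Ω
  Rs1 = Rp1 + Rp2 (series, joined only at node 0) = 199 + 46.68 = 245.7 Ω
  Rp3 = R5 ‖ Rs1 (parallel, both between nodes 1 and 3) = 1/(1/1100 + 1/245.7) = 200.8 Ω
R_th = 200.8 Ω

Final answer: V_th = -0.02161 V, R_th = 200.8 Ω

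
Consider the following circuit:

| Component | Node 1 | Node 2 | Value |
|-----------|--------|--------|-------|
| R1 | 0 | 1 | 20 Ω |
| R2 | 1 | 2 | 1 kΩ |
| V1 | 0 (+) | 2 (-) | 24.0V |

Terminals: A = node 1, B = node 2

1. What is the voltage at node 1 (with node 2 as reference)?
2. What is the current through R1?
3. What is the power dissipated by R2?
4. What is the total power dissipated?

Nodal analysis, taking node 2 as the 0 V reference.
Source V1 fixes V_0 = 24 V.
KCL at each unknown node (sum of currents leaving = 0; resistances in Ω):
  Node 1: (V_1 - 24)/20 + (V_1 - 0)/1000 = 0
Collecting terms: 0.051 × V_1 = 1.2  =>  V_1 = 23.53 V
Part 1:
  Read off the nodal solution: V_1 = 23.53 V
Part 2:
  I_R1 = (V_0 - V_1)/R1 = (24 - 23.53)/20 = 0.02353 A
  Magnitude: I_R1 = 0.02353 A
Part 3:
  I_R2 = (V_1 - V_2)/R2 = (23.53 - 0)/1000 = 0.02353 A
  P_R2 = I_R2² × R2 = (0.02353)² × 1000 = 0.5536 W
Part 4:
  Power in each resistor, P = (ΔV)²/R:
    P_R1 = (24 - 23.53)²/20 = 0.01107 W
    P_R2 = (23.53 - 0)²/1000 = 0.5536 W
  P_total = P_R1 + P_R2 = 0.5647 W

Final answers:
1. V_1 = 23.53 V
2. I_R1 = 0.02353 A
3. P_R2 = 0.5536 W
4. P_total = 0.5647 W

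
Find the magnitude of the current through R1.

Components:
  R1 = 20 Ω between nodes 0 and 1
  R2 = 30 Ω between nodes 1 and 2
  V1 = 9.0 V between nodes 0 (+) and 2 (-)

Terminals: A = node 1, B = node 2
Nodal analysis, taking node 2 as the 0 V reference.
Source V1 fixes V_0 = 9 V.
KCL at each unknown node (sum of currents leaving = 0; resistances in Ω):
  Node 1: (V_1 - 9)/20 + (V_1 - 0)/30 = 0
Collecting terms: 0.08333 × V_1 = 0.45  =>  V_1 = 5.4 V
I_R1 = (V_0 - V_1)/R1 = (9 - 5.4)/20 = 0.18 A
|I_R1| = 0.18 A

Final answer: |I_R1| = 0.18 A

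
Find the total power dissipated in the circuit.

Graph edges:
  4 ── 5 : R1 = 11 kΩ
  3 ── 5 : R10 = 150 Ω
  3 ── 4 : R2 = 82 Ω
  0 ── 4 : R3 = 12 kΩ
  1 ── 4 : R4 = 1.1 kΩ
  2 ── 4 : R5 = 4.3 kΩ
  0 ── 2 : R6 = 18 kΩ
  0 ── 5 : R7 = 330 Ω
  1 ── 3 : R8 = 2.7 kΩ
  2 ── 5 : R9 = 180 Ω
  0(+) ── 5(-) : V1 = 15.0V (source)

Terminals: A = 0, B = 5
Nodal analysis, taking node 5 as the 0 V reference.
Source V1 fixes V_0 = 15 V.
KCL at each unknown node (sum of currents leaving = 0; resistances in Ω):
  Node 1: (V_1 - V_4)/1100 + (V_1 - V_3)/2700 = 0
  Node 2: (V_2 - V_4)/4300 + (V_2 - 15)/18000 + (V_2 - 0)/180 = 0
  Node 3: (V_3 - V_4)/82 + (V_3 - V_1)/2700 + (V_3 - 0)/150 = 0
  Node 4: (V_4 - 0)/11000 + (V_4 - V_3)/82 + (V_4 - 15)/12000 + (V_4 - V_1)/1100 + (V_4 - V_2)/4300 = 0
Collecting terms (coefficients in siemens):
  0.001279·V_1 - 0.0003704·V_3 - 0.0009091·V_4 = 0
  0.005844·V_2 - 0.0002326·V_4 = 0.0008333
  0.01923·V_3 - 0.0003704·V_1 - 0.0122·V_4 = 0
  0.01351·V_4 - 0.0009091·V_1 - 0.0002326·V_2 - 0.0122·V_3 = 0.00125
Solving these 4 simultaneous equations (Gaussian elimination) gives:
  V_1 = 0.2434 V, V_2 = 0.1534 V, V_3 = 0.1763 V, V_4 = 0.2707 V
Power in each resistor, P = (ΔV)²/R:
  P_R1 = (0.2707 - 0)²/11000 = 0.000006661 W
  P_R2 = (0.1763 - 0.2707)²/82 = 0.0001086 W
  P_R3 = (15 - 0.2707)²/12000 = 0.01808 W
  P_R4 = (0.2434 - 0.2707)²/1100 = 0.0000006783 W
  P_R5 = (0.1534 - 0.2707)²/4300 = 0.000003201 W
  P_R6 = (15 - 0.1534)²/18000 = 0.01225 W
  P_R7 = (15 - 0)²/330 = 0.6818 W
  P_R8 = (0.2434 - 0.1763)²/2700 = 0.000001665 W
  P_R9 = (0.1534 - 0)²/180 = 0.0001307 W
  P_R10 = (0.1763 - 0)²/150 = 0.0002073 W
P_total = P_R1 + P_R2 + P_R3 + P_R4 + P_R5 + P_R6 + P_R7 + P_R8 + P_R9 + P_R10 = 0.7126 W

Final answer: 0.7126 W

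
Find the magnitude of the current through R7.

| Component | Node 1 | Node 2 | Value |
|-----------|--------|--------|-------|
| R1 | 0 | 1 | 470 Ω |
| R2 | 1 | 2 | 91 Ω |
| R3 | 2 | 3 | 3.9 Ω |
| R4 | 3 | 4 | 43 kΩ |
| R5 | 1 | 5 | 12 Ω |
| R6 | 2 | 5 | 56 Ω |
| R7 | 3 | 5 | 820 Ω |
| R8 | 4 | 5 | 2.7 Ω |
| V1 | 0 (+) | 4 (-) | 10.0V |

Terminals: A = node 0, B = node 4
Nodal analysis, taking node 4 as the 0 V reference.
Source V1 fixes V_0 = 10 V.
KCL at each unknown node (sum of currents leaving = 0; resistances in Ω):
  Node 1: (V_1 - 10)/470 + (V_1 - V_2)/91 + (V_1 - V_5)/12 = 0
  Node 2: (V_2 - V_1)/91 + (V_2 - V_3)/3.9 + (V_2 - V_5)/56 = 0
  Node 3: (V_3 - V_2)/3.9 + (V_3 - 0)/43000 + (V_3 - V_5)/820 = 0
  Node 5: (V_5 - V_1)/12 + (V_5 - V_2)/56 + (V_5 - V_3)/820 + (V_5 - 0)/2.7 = 0
Collecting terms (coefficients in siemens):
  0.09645·V_1 - 0.01099·V_2 - 0.08333·V_5 = 0.02128
  0.2853·V_2 - 0.01099·V_1 - 0.2564·V_3 - 0.01786·V_5 = 0
  0.2577·V_3 - 0.2564·V_2 - 0.00122·V_5 = 0
  0.4728·V_5 - 0.08333·V_1 - 0.01786·V_2 - 0.00122·V_3 = 0
Solving these 4 simultaneous equations (Gaussian elimination) gives:
  V_1 = 0.2847 V, V_2 = 0.1394 V, V_3 = 0.139 V, V_5 = 0.0558 V
I_R7 = (V_3 - V_5)/R7 = (0.139 - 0.0558)/820 = 0.0001014 A
|I_R7| = 0.0001014 A

Final answer: |I_R7| = 0.0001014 A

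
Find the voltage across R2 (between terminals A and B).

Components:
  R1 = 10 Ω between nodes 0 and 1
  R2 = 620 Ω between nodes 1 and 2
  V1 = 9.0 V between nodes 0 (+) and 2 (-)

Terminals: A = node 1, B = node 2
R1 and R2 are in series across V1 (node 0 → node 1 → node 2), and the output A–B is taken across R2, so this is a voltage divider.
Series current: I = V1/(R1 + R2) = 9/(10 + 620) = 9/630 = 0.01429 A
V_R2 = I × R2 = V1 × R2/(R1 + R2) = 9 × 620/630 = 8.857 V

Final answer: 8.857 V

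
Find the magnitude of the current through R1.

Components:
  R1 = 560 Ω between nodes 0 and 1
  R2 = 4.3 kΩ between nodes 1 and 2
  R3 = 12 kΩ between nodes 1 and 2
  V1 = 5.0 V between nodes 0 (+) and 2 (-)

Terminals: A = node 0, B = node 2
Nodal analysis, taking node 2 as the 0 V reference.
Source V1 fixes V_0 = 5 V.
KCL at each unknown node (sum of currents leaving = 0; resistances in Ω):
  Node 1: (V_1 - 5)/560 + (V_1 - 0)/4300 + (V_1 - 0)/12000 = 0
Collecting terms: 0.002102 × V_1 = 0.008929  =>  V_1 = 4.248 V
I_R1 = (V_0 - V_1)/R1 = (5 - 4.248)/560 = 0.001342 A
|I_R1| = 0.001342 A

Final answer: |I_R1| = 0.001342 A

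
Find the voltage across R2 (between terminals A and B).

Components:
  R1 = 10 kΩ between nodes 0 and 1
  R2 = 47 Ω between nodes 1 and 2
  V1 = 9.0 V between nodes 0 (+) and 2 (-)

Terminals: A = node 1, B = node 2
R1 and R2 are in series across V1 (node 0 → node 1 → node 2), and the output A–B is taken across R2, so this is a voltage divider.
Series current: I = V1/(R1 + R2) = 9/(10000 + 47) = 9/10050 = 0.0008958 A
V_R2 = I × R2 = V1 × R2/(R1 + R2) = 9 × 47/10050 = 0.0421 V

Final answer: 0.0421 V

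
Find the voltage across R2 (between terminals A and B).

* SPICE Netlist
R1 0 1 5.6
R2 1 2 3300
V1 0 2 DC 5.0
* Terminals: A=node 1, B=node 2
R1 and R2 are in series across V1 (node 0 → node 1 → node 2), and the output A–B is taken across R2, so this is a voltage divider.
Series current: I = V1/(R1 + R2) = 5/(5.6 + 3300) = 5/3306 = 0.001513 A
V_R2 = I × R2 = V1 × R2/(R1 + R2) = 5 × 3300/3306 = 4.992 V

Final answer: 4.992 V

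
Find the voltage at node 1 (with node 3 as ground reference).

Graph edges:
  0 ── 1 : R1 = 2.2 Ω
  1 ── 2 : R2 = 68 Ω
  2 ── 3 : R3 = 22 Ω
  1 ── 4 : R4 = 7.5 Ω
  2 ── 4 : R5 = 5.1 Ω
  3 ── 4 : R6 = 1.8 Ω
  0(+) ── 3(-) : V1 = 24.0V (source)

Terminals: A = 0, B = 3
Nodal analysis, taking node 3 as the 0 V reference.
Source V1 fixes V_0 = 24 V.
KCL at each unknown node (sum of currents leaving = 0; resistances in Ω):
  Node 1: (V_1 - 24)/2.2 + (V_1 - V_2)/68 + (V_1 - V_4)/7.5 = 0
  Node 2: (V_2 - V_1)/68 + (V_2 - 0)/22 + (V_2 - V_4)/5.1 = 0
  Node 4: (V_4 - V_1)/7.5 + (V_4 - V_2)/5.1 + (V_4 - 0)/1.8 = 0
Collecting terms (coefficients in siemens):
  0.6026·V_1 - 0.01471·V_2 - 0.1333·V_4 = 10.91
  0.2562·V_2 - 0.01471·V_1 - 0.1961·V_4 = 0
  0.885·V_4 - 0.1333·V_1 - 0.1961·V_2 = 0
Solving these 3 simultaneous equations (Gaussian elimination) gives:
  V_1 = 19.03 V, V_2 = 3.957 V, V_4 = 3.744 V
The requested potential is V_1 = 19.03 V.

Final answer: V_1 = 19.03 V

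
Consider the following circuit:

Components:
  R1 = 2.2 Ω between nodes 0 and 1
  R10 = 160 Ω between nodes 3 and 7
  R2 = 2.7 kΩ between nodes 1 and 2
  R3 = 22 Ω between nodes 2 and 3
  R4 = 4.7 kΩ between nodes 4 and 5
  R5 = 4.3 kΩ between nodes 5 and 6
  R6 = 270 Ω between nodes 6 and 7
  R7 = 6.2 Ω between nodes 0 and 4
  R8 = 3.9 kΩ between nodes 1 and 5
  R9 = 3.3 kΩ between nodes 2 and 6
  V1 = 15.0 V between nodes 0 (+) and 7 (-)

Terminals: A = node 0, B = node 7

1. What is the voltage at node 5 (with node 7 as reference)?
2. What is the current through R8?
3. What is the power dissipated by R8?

Nodal analysis, taking node 7 as the 0 V reference.
Source V1 fixes V_0 = 15 V.
KCL at each unknown node (sum of currents leaving = 0; resistances in Ω):
  Node 1: (V_1 - 15)/2.2 + (V_1 - V_2)/2700 + (V_1 - V_5)/3900 = 0
  Node 2: (V_2 - V_1)/2700 + (V_2 - V_3)/22 + (V_2 - V_6)/3300 = 0
  Node 3: (V_3 - V_2)/22 + (V_3 - 0)/160 = 0
  Node 4: (V_4 - V_5)/4700 + (V_4 - 15)/6.2 = 0
  Node 5: (V_5 - V_4)/4700 + (V_5 - V_6)/4300 + (V_5 - V_1)/3900 = 0
  Node 6: (V_6 - V_5)/4300 + (V_6 - 0)/270 + (V_6 - V_2)/3300 = 0
Collecting terms (coefficients in siemens):
  0.4552·V_1 - 0.0003704·V_2 - 0.0002564·V_5 = 6.818
  0.04613·V_2 - 0.0003704·V_1 - 0.04545·V_3 - 0.000303·V_6 = 0
  0.0517·V_3 - 0.04545·V_2 = 0
  0.1615·V_4 - 0.0002128·V_5 = 2.419
  0.0007017·V_5 - 0.0002564·V_1 - 0.0002128·V_4 - 0.0002326·V_6 = 0
  0.004239·V_6 - 0.000303·V_2 - 0.0002326·V_5 = 0
Solving these 6 simultaneous equations (Gaussian elimination) gives:
  V_1 = 14.99 V, V_2 = 0.9307 V, V_3 = 0.8182 V, V_4 = 14.99 V
  V_5 = 10.23 V, V_6 = 0.6277 V
Part 1:
  Read off the nodal solution: V_5 = 10.23 V
Part 2:
  I_R8 = (V_1 - V_5)/R8 = (14.99 - 10.23)/3900 = 0.001219 A
  Magnitude: I_R8 = 0.001219 A
Part 3:
  I_R8 = (V_1 - V_5)/R8 = (14.99 - 10.23)/3900 = 0.001219 A
  P_R8 = I_R8² × R8 = (0.001219)² × 3900 = 0.0058 W

Final answers:
1. V_5 = 10.23 V
2. I_R8 = 0.001219 A
3. P_R8 = 0.0058 W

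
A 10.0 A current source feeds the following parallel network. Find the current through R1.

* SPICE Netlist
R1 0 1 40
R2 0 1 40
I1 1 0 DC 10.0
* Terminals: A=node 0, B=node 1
All resistors sit directly between nodes 0 and 1, so they are in parallel and share one voltage V; the full source current 10 A splits among them.
1/R_par = 1/40 + 1/40 = 0.05 S  =>  R_par = 20 Ω
V = I × R_par = 10 × 20 = 200 V
I_R1 = V/R1 = 200/40 = 5 A

Final answer: 5 A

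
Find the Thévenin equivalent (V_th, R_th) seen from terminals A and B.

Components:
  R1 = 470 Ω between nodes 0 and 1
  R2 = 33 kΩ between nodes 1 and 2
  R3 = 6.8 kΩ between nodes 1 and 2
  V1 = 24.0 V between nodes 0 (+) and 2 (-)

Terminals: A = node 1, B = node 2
Step 1 — V_th is the open-circuit voltage V_A - V_B (nothing connected across the terminals).
Nodal analysis, taking node 2 as the 0 V reference.
Source V1 fixes V_0 = 24 V.
KCL at each unknown node (sum of currents leaving = 0; resistances in Ω):
  Node 1: (V_1 - 24)/470 + (V_1 - 0)/33000 + (V_1 - 0)/6800 = 0
Collecting terms: 0.002305 × V_1 = 0.05106  =>  V_1 = 22.15 V
V_th = V_1 - V_2 = 22.15 - 0 = 22.15 V
Step 2 — R_th: zero the source — replace V1 by a short circuit (node 2 merges into node 0) — and find the resistance seen between A (node 1) and B (node 0).
Reduce the network between node 1 (A) and node 0 (B) by series/parallel combination:
  Rp1 = R1 ‖ R2 ‖ R3 (parallel, all between nodes 0 and 1) = 1/(1/470 + 1/33000 + 1/6800) = 433.8 Ω
R_th = 433.8 Ω

Final answer: V_th = 22.15 V, R_th = 433.8 Ω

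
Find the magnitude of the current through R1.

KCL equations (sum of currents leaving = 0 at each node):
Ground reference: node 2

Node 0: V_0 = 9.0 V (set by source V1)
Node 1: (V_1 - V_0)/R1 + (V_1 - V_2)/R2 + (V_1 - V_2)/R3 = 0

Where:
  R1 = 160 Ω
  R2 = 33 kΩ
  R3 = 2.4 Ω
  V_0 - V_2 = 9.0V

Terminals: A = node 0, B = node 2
Nodal analysis, taking node 2 as the 0 V reference.
Source V1 fixes V_0 = 9 V.
KCL at each unknown node (sum of currents leaving = 0; resistances in Ω):
  Node 1: (V_1 - 9)/160 + (V_1 - 0)/33000 + (V_1 - 0)/2.4 = 0
Collecting terms: 0.4229 × V_1 = 0.05625  =>  V_1 = 0.133 V
I_R1 = (V_0 - V_1)/R1 = (9 - 0.133)/160 = 0.05542 A
|I_R1| = 0.05542 A

Final answer: |I_R1| = 0.05542 A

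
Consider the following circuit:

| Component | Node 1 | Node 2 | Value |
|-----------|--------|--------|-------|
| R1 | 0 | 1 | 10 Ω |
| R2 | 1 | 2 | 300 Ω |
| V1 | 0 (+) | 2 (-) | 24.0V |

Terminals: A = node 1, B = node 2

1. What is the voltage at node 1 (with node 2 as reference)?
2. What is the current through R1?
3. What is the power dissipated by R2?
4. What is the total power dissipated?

Nodal analysis, taking node 2 as the 0 V reference.
Source V1 fixes V_0 = 24 V.
KCL at each unknown node (sum of currents leaving = 0; resistances in Ω):
  Node 1: (V_1 - 24)/10 + (V_1 - 0)/300 = 0
Collecting terms: 0.1033 × V_1 = 2.4  =>  V_1 = 23.23 V
Part 1:
  Read off the nodal solution: V_1 = 23.23 V
Part 2:
  I_R1 = (V_0 - V_1)/R1 = (24 - 23.23)/10 = 0.07742 A
  Magnitude: I_R1 = 0.07742 A
Part 3:
  I_R2 = (V_1 - V_2)/R2 = (23.23 - 0)/300 = 0.07742 A
  P_R2 = I_R2² × R2 = (0.07742)² × 300 = 1.798 W
Part 4:
  Power in each resistor, P = (ΔV)²/R:
    P_R1 = (24 - 23.23)²/10 = 0.05994 W
    P_R2 = (23.23 - 0)²/300 = 1.798 W
  P_total = P_R1 + P_R2 = 1.858 W

Final answers:
1. V_1 = 23.23 V
2. I_R1 = 0.07742 A
3. P_R2 = 1.798 W
4. P_total = 1.858 W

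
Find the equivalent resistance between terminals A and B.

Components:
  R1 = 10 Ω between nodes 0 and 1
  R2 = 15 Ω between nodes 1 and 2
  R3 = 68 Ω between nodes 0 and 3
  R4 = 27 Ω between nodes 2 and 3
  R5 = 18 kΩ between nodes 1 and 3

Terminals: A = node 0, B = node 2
The network is not a plain series/parallel combination. Inject a 1 A test current into terminal A (node 0) and return it from terminal B (node 2); then R_eq = V_A / (1 A).
Nodal analysis, taking node 2 as the 0 V reference.
Current source I_test pushes 1 A into node 0 and draws it out of node 2.
KCL at each unknown node (sum of currents leaving = 0; resistances in Ω):
  Node 0: (V_0 - V_1)/10 + (V_0 - V_3)/68 - 1 = 0
  Node 1: (V_1 - V_0)/10 + (V_1 - 0)/15 + (V_1 - V_3)/18000 = 0
  Node 3: (V_3 - V_0)/68 + (V_3 - V_1)/18000 + (V_3 - 0)/27 = 0
Collecting terms (coefficients in siemens):
  0.1147·V_0 - 0.1·V_1 - 0.01471·V_3 = 1
  0.1667·V_1 - 0.1·V_0 - 0.00005556·V_3 = 0
  0.0518·V_3 - 0.01471·V_0 - 0.00005556·V_1 = 0
Solving these 3 simultaneous equations (Gaussian elimination) gives:
  V_0 = 19.79 V, V_1 = 11.87 V, V_3 = 5.631 V
R_eq = V_0 / 1 A = 19.79 Ω

Final answer: 19.79 Ω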